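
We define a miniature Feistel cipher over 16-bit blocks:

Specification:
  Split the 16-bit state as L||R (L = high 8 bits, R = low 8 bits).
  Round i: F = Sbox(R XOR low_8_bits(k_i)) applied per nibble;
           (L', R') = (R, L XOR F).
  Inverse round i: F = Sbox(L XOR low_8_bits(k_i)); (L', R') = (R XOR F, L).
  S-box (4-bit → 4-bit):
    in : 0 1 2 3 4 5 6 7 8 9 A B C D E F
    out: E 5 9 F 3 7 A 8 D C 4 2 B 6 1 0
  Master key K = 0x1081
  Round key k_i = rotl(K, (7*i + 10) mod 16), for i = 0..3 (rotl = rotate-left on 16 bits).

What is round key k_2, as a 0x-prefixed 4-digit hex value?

0x8110

K = 0x1081
k_0 = rotl(K, (7*0+10) mod 16) = rotl(K, 10) = 0x0442
k_1 = rotl(K, (7*1+10) mod 16) = rotl(K, 1) = 0x2102
k_2 = rotl(K, (7*2+10) mod 16) = rotl(K, 8) = 0x8110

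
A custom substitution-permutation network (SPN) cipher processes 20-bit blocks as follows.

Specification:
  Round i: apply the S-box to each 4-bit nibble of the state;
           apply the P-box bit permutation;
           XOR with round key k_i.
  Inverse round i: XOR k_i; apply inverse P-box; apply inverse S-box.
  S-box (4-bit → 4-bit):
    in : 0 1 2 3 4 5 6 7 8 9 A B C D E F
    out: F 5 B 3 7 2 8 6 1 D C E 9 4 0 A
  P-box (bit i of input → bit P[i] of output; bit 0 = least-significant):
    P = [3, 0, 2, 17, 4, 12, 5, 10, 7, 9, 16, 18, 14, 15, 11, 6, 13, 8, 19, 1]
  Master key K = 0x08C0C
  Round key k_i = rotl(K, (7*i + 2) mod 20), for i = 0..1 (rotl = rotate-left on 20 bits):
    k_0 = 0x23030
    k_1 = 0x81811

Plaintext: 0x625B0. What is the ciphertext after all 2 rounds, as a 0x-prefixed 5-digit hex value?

0x62912

s_0 = plaintext = 0x625B0
s_1 = Round(s_0, k_0) = 0x0E65F
s_2 = Round(s_1, k_1) = 0x62912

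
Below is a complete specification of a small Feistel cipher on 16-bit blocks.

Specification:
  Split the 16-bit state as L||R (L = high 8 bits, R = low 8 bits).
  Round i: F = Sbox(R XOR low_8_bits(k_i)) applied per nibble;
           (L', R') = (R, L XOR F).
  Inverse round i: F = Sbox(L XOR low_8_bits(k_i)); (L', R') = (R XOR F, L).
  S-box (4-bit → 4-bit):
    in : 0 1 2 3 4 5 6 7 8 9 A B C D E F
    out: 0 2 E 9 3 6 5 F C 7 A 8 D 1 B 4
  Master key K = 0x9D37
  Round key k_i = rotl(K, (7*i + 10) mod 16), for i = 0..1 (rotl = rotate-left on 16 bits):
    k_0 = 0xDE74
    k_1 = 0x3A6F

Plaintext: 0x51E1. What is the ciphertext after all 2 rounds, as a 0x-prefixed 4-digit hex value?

0x27DD

s_0 = plaintext = 0x51E1
s_1 = Round(s_0, k_0) = 0xE127
s_2 = Round(s_1, k_1) = 0x27DD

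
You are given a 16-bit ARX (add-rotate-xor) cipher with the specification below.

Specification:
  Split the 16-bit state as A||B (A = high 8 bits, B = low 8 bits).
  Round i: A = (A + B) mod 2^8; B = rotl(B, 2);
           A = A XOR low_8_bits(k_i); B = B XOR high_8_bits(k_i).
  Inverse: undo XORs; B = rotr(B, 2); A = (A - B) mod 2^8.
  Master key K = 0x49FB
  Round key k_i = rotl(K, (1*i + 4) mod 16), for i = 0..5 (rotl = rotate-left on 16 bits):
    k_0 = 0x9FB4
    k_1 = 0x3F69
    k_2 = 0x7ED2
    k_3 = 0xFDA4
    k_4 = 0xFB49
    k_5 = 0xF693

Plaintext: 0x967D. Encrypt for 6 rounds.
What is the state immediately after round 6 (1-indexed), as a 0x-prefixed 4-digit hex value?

0x35CF

s_0 = plaintext = 0x967D
s_1 = Round(s_0, k_0) = 0xA76A
s_2 = Round(s_1, k_1) = 0x7896
s_3 = Round(s_2, k_2) = 0xDC24
s_4 = Round(s_3, k_3) = 0xA46D
s_5 = Round(s_4, k_4) = 0x584E
s_6 = Round(s_5, k_5) = 0x35CF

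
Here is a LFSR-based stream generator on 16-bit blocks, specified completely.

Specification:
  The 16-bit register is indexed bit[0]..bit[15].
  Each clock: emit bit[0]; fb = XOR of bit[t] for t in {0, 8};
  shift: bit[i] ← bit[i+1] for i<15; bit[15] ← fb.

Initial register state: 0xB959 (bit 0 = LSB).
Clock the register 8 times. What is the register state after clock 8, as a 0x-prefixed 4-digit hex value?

0xE0B9

reg_0 = 0xB959
clock 1: out=1, reg = 0x5CAC
clock 2: out=0, reg = 0x2E56
clock 3: out=0, reg = 0x172B
clock 4: out=1, reg = 0x0B95
clock 5: out=1, reg = 0x05CA
clock 6: out=0, reg = 0x82E5
clock 7: out=1, reg = 0xC172
clock 8: out=0, reg = 0xE0B9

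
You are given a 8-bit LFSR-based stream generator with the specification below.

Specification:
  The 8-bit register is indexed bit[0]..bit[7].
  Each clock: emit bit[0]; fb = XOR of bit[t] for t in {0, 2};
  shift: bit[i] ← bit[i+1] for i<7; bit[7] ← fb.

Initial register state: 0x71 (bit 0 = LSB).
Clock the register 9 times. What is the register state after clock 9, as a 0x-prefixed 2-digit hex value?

reg_0 = 0x71
clock 1: out=1, reg = 0xB8
clock 2: out=0, reg = 0x5C
clock 3: out=0, reg = 0xAE
clock 4: out=0, reg = 0xD7
clock 5: out=1, reg = 0x6B
clock 6: out=1, reg = 0xB5
clock 7: out=1, reg = 0x5A
clock 8: out=0, reg = 0x2D
clock 9: out=1, reg = 0x16

0x16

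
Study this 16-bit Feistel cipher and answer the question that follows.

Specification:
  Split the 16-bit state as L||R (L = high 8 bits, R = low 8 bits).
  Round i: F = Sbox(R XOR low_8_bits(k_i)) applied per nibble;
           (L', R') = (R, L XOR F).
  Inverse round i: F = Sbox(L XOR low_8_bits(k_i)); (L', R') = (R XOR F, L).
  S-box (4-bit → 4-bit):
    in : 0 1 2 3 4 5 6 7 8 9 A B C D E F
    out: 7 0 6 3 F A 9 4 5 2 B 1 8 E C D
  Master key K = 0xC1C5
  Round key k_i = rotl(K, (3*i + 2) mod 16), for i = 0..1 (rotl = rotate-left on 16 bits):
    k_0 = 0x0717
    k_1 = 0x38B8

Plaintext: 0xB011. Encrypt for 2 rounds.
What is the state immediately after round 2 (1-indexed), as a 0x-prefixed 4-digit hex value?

s_0 = plaintext = 0xB011
s_1 = Round(s_0, k_0) = 0x11C9
s_2 = Round(s_1, k_1) = 0xC951

0xC951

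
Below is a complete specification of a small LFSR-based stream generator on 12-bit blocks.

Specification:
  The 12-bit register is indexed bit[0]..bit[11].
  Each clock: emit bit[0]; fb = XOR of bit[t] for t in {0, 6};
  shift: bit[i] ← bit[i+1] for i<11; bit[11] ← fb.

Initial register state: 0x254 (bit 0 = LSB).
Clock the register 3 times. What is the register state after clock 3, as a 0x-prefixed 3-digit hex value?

0xA4A

reg_0 = 0x254
clock 1: out=0, reg = 0x92A
clock 2: out=0, reg = 0x495
clock 3: out=1, reg = 0xA4A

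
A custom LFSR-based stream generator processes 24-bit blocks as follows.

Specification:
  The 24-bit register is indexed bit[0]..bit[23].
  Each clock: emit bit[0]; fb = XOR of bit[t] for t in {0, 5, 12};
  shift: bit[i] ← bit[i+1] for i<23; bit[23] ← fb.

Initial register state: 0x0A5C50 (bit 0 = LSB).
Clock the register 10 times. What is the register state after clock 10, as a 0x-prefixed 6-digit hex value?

0x85C297

reg_0 = 0x0A5C50
clock 1: out=0, reg = 0x852E28
clock 2: out=0, reg = 0xC29714
clock 3: out=0, reg = 0xE14B8A
clock 4: out=0, reg = 0x70A5C5
clock 5: out=1, reg = 0xB852E2
clock 6: out=0, reg = 0x5C2971
clock 7: out=1, reg = 0x2E14B8
clock 8: out=0, reg = 0x170A5C
clock 9: out=0, reg = 0x0B852E
clock 10: out=0, reg = 0x85C297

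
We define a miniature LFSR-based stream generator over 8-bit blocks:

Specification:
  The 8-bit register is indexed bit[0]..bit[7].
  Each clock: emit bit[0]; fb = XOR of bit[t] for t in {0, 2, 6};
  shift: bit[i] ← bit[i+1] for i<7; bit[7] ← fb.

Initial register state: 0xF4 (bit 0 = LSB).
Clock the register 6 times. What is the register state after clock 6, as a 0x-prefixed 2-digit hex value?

0x0B

reg_0 = 0xF4
clock 1: out=0, reg = 0x7A
clock 2: out=0, reg = 0xBD
clock 3: out=1, reg = 0x5E
clock 4: out=0, reg = 0x2F
clock 5: out=1, reg = 0x17
clock 6: out=1, reg = 0x0B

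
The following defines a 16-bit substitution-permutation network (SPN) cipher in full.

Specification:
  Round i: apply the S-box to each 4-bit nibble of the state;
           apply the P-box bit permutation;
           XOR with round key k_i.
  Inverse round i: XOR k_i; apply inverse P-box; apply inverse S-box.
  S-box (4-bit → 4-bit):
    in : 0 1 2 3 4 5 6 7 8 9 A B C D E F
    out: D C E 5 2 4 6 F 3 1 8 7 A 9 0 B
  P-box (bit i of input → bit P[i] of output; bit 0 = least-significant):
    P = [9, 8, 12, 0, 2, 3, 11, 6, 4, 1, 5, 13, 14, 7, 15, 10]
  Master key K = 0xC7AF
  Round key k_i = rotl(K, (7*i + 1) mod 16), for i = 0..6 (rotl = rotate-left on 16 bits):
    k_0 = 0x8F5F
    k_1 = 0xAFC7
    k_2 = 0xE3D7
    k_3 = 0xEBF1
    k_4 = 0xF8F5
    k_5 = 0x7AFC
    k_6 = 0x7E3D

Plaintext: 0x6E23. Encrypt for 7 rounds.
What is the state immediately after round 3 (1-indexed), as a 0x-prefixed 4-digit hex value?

s_0 = plaintext = 0x6E23
s_1 = Round(s_0, k_0) = 0x1597
s_2 = Round(s_1, k_1) = 0x38E2
s_3 = Round(s_2, k_2) = 0x32C4
s_4 = Round(s_3, k_3) = 0x0A9B
s_5 = Round(s_4, k_4) = 0x0FF1
s_6 = Round(s_5, k_5) = 0x8EA3
s_7 = Round(s_6, k_6) = 0x2CFD

0x32C4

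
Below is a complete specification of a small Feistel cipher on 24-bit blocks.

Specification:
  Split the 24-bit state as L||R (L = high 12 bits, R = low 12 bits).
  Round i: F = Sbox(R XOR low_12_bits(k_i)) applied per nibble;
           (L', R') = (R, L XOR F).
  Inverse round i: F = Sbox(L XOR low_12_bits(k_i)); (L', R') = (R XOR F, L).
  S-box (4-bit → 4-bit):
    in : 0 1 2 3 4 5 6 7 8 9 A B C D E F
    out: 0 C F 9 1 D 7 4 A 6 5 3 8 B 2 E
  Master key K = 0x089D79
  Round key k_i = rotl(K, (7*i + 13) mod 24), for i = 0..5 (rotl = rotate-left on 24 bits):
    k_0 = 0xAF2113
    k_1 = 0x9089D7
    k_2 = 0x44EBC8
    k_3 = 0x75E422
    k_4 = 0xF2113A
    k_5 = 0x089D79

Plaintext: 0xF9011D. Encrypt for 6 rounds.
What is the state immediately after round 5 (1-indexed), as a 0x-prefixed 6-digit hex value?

0x695046

s_0 = plaintext = 0xF9011D
s_1 = Round(s_0, k_0) = 0x11DF92
s_2 = Round(s_1, k_1) = 0xF92600
s_3 = Round(s_2, k_2) = 0x600418
s_4 = Round(s_3, k_3) = 0x418695
s_5 = Round(s_4, k_4) = 0x695046
s_6 = Round(s_5, k_5) = 0x046D0B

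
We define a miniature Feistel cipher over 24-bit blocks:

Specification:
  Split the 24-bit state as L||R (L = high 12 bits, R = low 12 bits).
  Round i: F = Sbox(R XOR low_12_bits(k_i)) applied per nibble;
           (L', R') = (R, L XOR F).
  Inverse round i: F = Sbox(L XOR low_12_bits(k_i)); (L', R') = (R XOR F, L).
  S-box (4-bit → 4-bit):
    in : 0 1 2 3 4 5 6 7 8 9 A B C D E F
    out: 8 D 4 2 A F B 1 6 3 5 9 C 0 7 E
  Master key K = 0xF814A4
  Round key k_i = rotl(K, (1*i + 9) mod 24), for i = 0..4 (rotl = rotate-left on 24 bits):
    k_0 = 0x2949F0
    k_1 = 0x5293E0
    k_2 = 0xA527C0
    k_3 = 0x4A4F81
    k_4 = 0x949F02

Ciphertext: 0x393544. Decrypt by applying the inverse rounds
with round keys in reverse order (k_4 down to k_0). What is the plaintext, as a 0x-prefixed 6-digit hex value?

0xE612FE

s_0 = ciphertext = 0x393544
s_1 = InvRound(s_0, k_4) = 0x979393
s_2 = InvRound(s_1, k_3) = 0x875979
s_3 = InvRound(s_2, k_2) = 0x7E6875
s_4 = InvRound(s_3, k_1) = 0x2FE7E6
s_5 = InvRound(s_4, k_0) = 0xE612FE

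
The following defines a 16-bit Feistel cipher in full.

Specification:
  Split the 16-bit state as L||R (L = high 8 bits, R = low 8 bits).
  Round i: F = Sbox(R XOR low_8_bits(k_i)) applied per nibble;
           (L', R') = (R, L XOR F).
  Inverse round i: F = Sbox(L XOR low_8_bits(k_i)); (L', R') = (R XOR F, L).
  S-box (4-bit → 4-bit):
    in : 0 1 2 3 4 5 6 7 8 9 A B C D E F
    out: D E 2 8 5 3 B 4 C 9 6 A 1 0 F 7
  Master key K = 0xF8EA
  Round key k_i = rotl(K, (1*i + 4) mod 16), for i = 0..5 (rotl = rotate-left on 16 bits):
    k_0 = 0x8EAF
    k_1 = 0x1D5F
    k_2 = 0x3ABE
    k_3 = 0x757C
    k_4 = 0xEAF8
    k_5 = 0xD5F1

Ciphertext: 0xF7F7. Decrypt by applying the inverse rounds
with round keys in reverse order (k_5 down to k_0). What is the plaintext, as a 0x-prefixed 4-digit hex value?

0xC373

s_0 = ciphertext = 0xF7F7
s_1 = InvRound(s_0, k_5) = 0x2CF7
s_2 = InvRound(s_1, k_4) = 0xF22C
s_3 = InvRound(s_2, k_3) = 0xE3F2
s_4 = InvRound(s_3, k_2) = 0xC2E3
s_5 = InvRound(s_4, k_1) = 0x73C2
s_6 = InvRound(s_5, k_0) = 0xC373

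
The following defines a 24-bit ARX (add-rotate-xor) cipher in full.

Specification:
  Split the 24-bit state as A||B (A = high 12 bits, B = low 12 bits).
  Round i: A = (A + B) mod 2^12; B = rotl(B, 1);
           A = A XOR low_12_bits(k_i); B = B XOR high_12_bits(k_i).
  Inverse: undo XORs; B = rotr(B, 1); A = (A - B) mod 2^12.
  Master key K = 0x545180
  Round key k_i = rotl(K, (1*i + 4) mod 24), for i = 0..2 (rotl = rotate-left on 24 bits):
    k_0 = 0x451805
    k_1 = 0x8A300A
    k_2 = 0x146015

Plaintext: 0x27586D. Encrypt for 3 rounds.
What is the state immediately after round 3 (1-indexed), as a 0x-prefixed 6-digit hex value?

s_0 = plaintext = 0x27586D
s_1 = Round(s_0, k_0) = 0x2E748A
s_2 = Round(s_1, k_1) = 0x77B1B7
s_3 = Round(s_2, k_2) = 0x927228

0x927228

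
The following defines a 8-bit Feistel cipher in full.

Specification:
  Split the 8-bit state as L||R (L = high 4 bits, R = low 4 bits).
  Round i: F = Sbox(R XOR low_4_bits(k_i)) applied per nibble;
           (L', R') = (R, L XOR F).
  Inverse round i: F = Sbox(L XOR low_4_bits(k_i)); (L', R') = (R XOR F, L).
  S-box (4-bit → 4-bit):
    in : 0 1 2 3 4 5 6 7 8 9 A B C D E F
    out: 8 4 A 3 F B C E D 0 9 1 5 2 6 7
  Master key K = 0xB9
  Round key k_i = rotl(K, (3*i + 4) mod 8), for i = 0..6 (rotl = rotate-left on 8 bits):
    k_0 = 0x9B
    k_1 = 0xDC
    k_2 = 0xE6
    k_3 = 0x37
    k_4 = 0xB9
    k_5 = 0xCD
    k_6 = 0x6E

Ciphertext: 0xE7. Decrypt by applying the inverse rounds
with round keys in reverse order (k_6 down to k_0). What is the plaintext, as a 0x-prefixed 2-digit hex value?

0xA5

s_0 = ciphertext = 0xE7
s_1 = InvRound(s_0, k_6) = 0xFE
s_2 = InvRound(s_1, k_5) = 0x4F
s_3 = InvRound(s_2, k_4) = 0xD4
s_4 = InvRound(s_3, k_3) = 0xDD
s_5 = InvRound(s_4, k_2) = 0xCD
s_6 = InvRound(s_5, k_1) = 0x5C
s_7 = InvRound(s_6, k_0) = 0xA5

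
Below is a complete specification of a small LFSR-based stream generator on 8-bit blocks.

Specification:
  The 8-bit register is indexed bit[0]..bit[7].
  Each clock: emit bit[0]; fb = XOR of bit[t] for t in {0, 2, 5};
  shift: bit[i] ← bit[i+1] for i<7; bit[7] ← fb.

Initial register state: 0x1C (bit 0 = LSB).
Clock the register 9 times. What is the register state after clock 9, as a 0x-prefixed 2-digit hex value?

0xE1

reg_0 = 0x1C
clock 1: out=0, reg = 0x8E
clock 2: out=0, reg = 0xC7
clock 3: out=1, reg = 0x63
clock 4: out=1, reg = 0x31
clock 5: out=1, reg = 0x18
clock 6: out=0, reg = 0x0C
clock 7: out=0, reg = 0x86
clock 8: out=0, reg = 0xC3
clock 9: out=1, reg = 0xE1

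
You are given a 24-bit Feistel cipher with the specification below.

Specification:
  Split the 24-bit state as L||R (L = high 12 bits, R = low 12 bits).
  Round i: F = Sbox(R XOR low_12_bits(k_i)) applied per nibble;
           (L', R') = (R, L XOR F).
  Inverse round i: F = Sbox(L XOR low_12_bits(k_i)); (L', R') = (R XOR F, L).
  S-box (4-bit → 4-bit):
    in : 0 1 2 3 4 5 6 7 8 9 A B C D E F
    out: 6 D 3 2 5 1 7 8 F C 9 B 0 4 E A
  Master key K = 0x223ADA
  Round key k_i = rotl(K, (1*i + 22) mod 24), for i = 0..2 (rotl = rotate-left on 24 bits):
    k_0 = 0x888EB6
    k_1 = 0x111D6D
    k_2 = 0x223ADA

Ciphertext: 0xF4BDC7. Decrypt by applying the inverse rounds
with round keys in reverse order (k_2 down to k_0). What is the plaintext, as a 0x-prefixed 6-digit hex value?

0xCFB233

s_0 = ciphertext = 0xF4BDC7
s_1 = InvRound(s_0, k_2) = 0xC0AF4B
s_2 = InvRound(s_1, k_1) = 0x233C0A
s_3 = InvRound(s_2, k_0) = 0xCFB233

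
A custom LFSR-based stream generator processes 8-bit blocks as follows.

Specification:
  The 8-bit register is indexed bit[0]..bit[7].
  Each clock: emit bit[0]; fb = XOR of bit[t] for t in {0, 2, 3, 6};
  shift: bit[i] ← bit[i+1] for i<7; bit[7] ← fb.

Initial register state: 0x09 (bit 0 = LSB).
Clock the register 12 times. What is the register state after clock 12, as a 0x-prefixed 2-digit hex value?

reg_0 = 0x09
clock 1: out=1, reg = 0x04
clock 2: out=0, reg = 0x82
clock 3: out=0, reg = 0x41
clock 4: out=1, reg = 0x20
clock 5: out=0, reg = 0x10
clock 6: out=0, reg = 0x08
clock 7: out=0, reg = 0x84
clock 8: out=0, reg = 0xC2
clock 9: out=0, reg = 0xE1
clock 10: out=1, reg = 0x70
clock 11: out=0, reg = 0xB8
clock 12: out=0, reg = 0xDC

0xDC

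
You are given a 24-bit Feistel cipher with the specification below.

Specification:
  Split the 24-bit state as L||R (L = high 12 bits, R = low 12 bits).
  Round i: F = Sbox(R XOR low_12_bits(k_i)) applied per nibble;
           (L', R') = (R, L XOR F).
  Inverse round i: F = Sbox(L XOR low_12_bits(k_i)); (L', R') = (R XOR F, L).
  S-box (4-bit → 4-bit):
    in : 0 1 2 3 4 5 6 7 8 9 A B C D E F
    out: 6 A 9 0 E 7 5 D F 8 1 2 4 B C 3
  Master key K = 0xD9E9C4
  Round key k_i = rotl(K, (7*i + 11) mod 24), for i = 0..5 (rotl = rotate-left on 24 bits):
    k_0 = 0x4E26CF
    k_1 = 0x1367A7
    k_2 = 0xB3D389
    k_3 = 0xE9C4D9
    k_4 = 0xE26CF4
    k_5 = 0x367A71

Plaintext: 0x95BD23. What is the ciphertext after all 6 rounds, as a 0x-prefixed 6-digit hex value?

s_0 = plaintext = 0x95BD23
s_1 = Round(s_0, k_0) = 0xD23B9F
s_2 = Round(s_1, k_1) = 0xB9F92C
s_3 = Round(s_2, k_2) = 0x92CA88
s_4 = Round(s_3, k_3) = 0xA88556
s_5 = Round(s_4, k_4) = 0x556291
s_6 = Round(s_5, k_5) = 0x291A90

0x291A90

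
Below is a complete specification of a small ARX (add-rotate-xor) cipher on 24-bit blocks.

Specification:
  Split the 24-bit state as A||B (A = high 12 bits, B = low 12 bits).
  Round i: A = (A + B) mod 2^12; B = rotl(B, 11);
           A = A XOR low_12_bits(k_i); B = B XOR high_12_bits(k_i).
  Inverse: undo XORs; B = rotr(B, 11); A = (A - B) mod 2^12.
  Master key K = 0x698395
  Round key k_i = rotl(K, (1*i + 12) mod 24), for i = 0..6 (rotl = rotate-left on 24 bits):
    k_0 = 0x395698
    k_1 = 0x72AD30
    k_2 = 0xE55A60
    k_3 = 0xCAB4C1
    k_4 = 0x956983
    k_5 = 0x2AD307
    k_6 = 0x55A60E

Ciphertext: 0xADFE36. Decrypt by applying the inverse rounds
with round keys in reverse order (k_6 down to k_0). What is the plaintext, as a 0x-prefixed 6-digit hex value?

s_0 = ciphertext = 0xADFE36
s_1 = InvRound(s_0, k_6) = 0x5F86D9
s_2 = InvRound(s_1, k_5) = 0xE178E8
s_3 = InvRound(s_2, k_4) = 0x41837C
s_4 = InvRound(s_3, k_3) = 0x12AFAF
s_5 = InvRound(s_4, k_2) = 0x7563F4
s_6 = InvRound(s_5, k_1) = 0x0AA9BC
s_7 = InvRound(s_6, k_0) = 0x1DF453

0x1DF453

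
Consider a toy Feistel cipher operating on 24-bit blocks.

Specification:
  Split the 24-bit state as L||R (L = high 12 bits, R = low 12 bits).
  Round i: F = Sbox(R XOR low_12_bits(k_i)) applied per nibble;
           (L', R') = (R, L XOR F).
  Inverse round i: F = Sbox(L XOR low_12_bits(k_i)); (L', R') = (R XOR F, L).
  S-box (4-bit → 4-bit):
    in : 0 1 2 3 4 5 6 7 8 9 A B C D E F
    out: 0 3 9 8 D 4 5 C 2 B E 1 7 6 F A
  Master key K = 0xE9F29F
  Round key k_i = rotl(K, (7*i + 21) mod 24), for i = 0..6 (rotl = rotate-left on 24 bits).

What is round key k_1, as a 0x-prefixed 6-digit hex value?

0x9F29FE

K = 0xE9F29F
k_0 = rotl(K, (7*0+21) mod 24) = rotl(K, 21) = 0xFD3E53
k_1 = rotl(K, (7*1+21) mod 24) = rotl(K, 4) = 0x9F29FE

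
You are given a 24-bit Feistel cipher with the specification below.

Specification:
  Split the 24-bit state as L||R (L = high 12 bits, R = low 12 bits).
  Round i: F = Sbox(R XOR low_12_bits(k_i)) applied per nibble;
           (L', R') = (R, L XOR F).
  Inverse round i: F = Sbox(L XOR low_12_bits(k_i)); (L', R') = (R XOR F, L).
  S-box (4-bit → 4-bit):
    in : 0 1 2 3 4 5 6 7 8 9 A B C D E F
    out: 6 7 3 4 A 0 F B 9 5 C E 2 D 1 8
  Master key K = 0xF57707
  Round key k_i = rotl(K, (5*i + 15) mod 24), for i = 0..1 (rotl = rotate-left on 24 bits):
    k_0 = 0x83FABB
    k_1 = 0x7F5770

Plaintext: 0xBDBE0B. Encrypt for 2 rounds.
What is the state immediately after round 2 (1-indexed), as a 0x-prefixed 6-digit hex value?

s_0 = plaintext = 0xBDBE0B
s_1 = Round(s_0, k_0) = 0xE0B13D
s_2 = Round(s_1, k_1) = 0x13D1A6

0x13D1A6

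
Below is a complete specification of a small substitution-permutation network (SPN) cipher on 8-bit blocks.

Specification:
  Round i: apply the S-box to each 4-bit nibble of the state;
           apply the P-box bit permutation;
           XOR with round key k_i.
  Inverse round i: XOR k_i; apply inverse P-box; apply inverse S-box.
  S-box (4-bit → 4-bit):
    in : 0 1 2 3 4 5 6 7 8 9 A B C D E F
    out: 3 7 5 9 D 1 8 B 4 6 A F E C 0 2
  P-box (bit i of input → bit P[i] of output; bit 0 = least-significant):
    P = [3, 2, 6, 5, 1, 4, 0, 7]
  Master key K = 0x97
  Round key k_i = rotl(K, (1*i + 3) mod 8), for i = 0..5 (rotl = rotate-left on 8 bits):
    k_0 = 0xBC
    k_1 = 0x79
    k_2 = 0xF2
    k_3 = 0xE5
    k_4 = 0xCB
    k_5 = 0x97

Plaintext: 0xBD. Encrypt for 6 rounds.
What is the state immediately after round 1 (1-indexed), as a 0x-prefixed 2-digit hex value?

s_0 = plaintext = 0xBD
s_1 = Round(s_0, k_0) = 0x4F
s_2 = Round(s_1, k_1) = 0xFE
s_3 = Round(s_2, k_2) = 0xE2
s_4 = Round(s_3, k_3) = 0xAD
s_5 = Round(s_4, k_4) = 0x3B
s_6 = Round(s_5, k_5) = 0x79

0x4F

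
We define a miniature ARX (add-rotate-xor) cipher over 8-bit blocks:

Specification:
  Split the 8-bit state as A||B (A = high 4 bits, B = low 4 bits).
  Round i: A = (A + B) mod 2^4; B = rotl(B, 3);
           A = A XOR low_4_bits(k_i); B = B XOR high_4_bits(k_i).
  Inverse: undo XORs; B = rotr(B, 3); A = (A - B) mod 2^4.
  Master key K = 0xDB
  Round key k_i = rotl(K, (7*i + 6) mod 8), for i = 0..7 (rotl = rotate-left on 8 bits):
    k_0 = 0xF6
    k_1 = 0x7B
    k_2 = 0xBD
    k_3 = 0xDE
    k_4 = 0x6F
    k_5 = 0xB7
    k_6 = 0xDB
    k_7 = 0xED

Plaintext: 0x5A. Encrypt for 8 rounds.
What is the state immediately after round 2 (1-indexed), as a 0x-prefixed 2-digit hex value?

0x82

s_0 = plaintext = 0x5A
s_1 = Round(s_0, k_0) = 0x9A
s_2 = Round(s_1, k_1) = 0x82
s_3 = Round(s_2, k_2) = 0x7A
s_4 = Round(s_3, k_3) = 0xF8
s_5 = Round(s_4, k_4) = 0x82
s_6 = Round(s_5, k_5) = 0xDA
s_7 = Round(s_6, k_6) = 0xC8
s_8 = Round(s_7, k_7) = 0x9A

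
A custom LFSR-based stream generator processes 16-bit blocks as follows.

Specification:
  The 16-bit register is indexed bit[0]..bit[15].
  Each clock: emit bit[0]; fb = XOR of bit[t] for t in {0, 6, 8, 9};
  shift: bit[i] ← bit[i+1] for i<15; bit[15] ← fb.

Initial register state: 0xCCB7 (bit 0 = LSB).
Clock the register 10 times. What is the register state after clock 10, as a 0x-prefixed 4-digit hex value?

reg_0 = 0xCCB7
clock 1: out=1, reg = 0xE65B
clock 2: out=1, reg = 0xF32D
clock 3: out=1, reg = 0xF996
clock 4: out=0, reg = 0xFCCB
clock 5: out=1, reg = 0x7E65
clock 6: out=1, reg = 0xBF32
clock 7: out=0, reg = 0x5F99
clock 8: out=1, reg = 0xAFCC
clock 9: out=0, reg = 0xD7E6
clock 10: out=0, reg = 0xEBF3

0xEBF3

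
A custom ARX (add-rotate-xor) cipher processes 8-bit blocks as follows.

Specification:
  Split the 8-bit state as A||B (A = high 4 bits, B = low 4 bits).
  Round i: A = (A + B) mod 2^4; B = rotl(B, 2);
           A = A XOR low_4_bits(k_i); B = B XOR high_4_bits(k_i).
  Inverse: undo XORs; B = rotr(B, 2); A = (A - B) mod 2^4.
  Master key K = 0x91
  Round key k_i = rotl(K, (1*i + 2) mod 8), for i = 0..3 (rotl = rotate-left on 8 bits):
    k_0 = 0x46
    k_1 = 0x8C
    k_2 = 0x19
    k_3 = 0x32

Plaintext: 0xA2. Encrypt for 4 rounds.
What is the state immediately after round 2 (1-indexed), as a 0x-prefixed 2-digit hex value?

0xAB

s_0 = plaintext = 0xA2
s_1 = Round(s_0, k_0) = 0xAC
s_2 = Round(s_1, k_1) = 0xAB
s_3 = Round(s_2, k_2) = 0xCF
s_4 = Round(s_3, k_3) = 0x9C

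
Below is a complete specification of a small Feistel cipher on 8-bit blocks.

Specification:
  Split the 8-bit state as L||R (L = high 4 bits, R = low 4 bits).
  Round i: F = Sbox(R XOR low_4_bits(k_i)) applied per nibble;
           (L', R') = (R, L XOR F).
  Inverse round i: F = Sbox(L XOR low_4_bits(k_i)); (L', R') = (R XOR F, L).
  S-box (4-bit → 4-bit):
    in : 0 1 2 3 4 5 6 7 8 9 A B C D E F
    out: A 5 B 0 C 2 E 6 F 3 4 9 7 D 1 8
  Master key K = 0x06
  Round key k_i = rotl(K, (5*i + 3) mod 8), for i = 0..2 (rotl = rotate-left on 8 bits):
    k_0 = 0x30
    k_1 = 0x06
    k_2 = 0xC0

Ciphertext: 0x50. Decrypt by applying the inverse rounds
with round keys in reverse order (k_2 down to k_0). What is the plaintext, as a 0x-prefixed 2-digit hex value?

s_0 = ciphertext = 0x50
s_1 = InvRound(s_0, k_2) = 0x25
s_2 = InvRound(s_1, k_1) = 0x92
s_3 = InvRound(s_2, k_0) = 0x19

0x19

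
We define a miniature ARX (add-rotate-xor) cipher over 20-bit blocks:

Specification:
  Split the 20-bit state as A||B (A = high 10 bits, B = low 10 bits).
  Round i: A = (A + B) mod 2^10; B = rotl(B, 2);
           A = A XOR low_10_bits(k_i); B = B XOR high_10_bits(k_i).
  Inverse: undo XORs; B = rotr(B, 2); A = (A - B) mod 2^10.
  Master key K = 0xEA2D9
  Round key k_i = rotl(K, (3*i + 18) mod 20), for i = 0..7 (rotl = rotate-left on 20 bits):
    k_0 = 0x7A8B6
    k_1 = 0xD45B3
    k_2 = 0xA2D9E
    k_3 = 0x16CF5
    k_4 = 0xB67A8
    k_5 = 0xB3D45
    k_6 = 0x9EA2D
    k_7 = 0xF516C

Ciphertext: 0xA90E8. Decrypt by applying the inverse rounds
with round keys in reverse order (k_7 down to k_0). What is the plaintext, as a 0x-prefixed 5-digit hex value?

s_0 = ciphertext = 0xA90E8
s_1 = InvRound(s_0, k_7) = 0xBE4CF
s_2 = InvRound(s_1, k_6) = 0xC9DAD
s_3 = InvRound(s_2, k_5) = 0xE2AD8
s_4 = InvRound(s_3, k_4) = 0xC8900
s_5 = InvRound(s_4, k_3) = 0x20756
s_6 = InvRound(s_5, k_2) = 0xEA177
s_7 = InvRound(s_6, k_1) = 0xE4A89
s_8 = InvRound(s_7, k_0) = 0xD33D8

0xD33D8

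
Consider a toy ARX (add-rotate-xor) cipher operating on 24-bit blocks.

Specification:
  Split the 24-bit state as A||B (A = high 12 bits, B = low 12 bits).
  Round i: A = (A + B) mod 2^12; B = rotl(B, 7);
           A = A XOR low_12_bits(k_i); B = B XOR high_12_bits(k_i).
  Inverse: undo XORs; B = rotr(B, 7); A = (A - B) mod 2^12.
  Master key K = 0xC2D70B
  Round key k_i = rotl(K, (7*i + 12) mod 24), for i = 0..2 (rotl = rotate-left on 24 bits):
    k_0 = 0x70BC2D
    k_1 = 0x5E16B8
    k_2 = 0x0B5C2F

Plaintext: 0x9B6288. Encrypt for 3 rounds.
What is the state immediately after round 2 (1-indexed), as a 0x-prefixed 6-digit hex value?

0x58AA79

s_0 = plaintext = 0x9B6288
s_1 = Round(s_0, k_0) = 0x01331F
s_2 = Round(s_1, k_1) = 0x58AA79
s_3 = Round(s_2, k_2) = 0xC2CC66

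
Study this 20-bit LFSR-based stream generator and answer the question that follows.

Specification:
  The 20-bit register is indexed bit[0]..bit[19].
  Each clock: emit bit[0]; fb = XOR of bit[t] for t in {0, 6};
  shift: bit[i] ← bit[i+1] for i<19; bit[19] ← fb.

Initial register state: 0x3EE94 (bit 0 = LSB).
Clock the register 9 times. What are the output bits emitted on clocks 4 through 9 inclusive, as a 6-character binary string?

reg_0 = 0x3EE94
clock 1: out=0, reg = 0x1F74A
clock 2: out=0, reg = 0x8FBA5
clock 3: out=1, reg = 0xC7DD2
clock 4: out=0, reg = 0xE3EE9
clock 5: out=1, reg = 0x71F74
clock 6: out=0, reg = 0xB8FBA
clock 7: out=0, reg = 0x5C7DD
clock 8: out=1, reg = 0x2E3EE
clock 9: out=0, reg = 0x971F7

010010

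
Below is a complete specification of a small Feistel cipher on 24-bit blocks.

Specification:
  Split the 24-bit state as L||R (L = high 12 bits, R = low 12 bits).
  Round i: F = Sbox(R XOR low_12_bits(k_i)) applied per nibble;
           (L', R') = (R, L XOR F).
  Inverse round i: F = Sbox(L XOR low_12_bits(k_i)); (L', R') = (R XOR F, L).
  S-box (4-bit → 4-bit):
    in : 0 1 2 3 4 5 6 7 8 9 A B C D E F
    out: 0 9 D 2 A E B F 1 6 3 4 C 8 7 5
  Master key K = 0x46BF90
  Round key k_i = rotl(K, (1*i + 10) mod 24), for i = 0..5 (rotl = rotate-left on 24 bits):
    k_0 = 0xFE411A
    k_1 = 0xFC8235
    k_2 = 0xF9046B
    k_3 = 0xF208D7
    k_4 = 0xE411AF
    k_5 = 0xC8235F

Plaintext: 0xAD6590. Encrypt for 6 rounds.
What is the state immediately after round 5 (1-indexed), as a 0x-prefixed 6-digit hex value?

s_0 = plaintext = 0xAD6590
s_1 = Round(s_0, k_0) = 0x5900C5
s_2 = Round(s_1, k_1) = 0x0C58C0
s_3 = Round(s_2, k_2) = 0x8C0CF1
s_4 = Round(s_3, k_3) = 0xCF121B
s_5 = Round(s_4, k_4) = 0x21BEBB
s_6 = Round(s_5, k_5) = 0xEBBA61

0x21BEBB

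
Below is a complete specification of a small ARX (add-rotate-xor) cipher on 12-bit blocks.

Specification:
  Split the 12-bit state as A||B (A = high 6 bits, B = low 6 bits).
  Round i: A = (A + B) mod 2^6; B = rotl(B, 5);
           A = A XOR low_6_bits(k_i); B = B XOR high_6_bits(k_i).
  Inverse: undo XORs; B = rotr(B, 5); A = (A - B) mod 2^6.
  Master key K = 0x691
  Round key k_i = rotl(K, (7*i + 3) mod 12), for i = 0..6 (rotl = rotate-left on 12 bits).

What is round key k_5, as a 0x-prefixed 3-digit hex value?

K = 0x691
k_0 = rotl(K, (7*0+3) mod 12) = rotl(K, 3) = 0x48B
k_1 = rotl(K, (7*1+3) mod 12) = rotl(K, 10) = 0x5A4
k_2 = rotl(K, (7*2+3) mod 12) = rotl(K, 5) = 0x22D
k_3 = rotl(K, (7*3+3) mod 12) = rotl(K, 0) = 0x691
k_4 = rotl(K, (7*4+3) mod 12) = rotl(K, 7) = 0x8B4
k_5 = rotl(K, (7*5+3) mod 12) = rotl(K, 2) = 0xA45

0xA45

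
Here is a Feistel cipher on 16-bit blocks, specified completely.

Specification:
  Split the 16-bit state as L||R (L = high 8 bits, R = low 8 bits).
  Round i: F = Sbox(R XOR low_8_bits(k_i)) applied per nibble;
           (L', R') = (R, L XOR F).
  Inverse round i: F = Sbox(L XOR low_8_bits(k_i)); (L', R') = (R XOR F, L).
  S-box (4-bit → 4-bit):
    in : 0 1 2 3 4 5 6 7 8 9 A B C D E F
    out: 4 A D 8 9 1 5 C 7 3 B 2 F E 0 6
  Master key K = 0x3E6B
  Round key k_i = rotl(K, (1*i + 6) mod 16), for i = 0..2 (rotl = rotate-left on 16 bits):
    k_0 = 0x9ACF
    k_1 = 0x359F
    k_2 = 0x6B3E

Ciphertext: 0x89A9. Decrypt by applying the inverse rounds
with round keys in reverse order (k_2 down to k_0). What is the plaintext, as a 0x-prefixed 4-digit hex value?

0x8B22

s_0 = ciphertext = 0x89A9
s_1 = InvRound(s_0, k_2) = 0x8589
s_2 = InvRound(s_1, k_1) = 0x2285
s_3 = InvRound(s_2, k_0) = 0x8B22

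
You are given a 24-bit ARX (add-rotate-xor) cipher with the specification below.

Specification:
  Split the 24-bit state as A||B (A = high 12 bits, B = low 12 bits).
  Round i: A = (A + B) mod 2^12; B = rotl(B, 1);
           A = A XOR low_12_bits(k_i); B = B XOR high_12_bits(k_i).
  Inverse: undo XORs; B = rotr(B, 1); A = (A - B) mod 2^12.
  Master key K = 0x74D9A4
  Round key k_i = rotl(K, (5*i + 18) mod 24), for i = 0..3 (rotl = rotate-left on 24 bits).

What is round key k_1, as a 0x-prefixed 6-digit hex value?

0x3A6CD2

K = 0x74D9A4
k_0 = rotl(K, (5*0+18) mod 24) = rotl(K, 18) = 0x91D366
k_1 = rotl(K, (5*1+18) mod 24) = rotl(K, 23) = 0x3A6CD2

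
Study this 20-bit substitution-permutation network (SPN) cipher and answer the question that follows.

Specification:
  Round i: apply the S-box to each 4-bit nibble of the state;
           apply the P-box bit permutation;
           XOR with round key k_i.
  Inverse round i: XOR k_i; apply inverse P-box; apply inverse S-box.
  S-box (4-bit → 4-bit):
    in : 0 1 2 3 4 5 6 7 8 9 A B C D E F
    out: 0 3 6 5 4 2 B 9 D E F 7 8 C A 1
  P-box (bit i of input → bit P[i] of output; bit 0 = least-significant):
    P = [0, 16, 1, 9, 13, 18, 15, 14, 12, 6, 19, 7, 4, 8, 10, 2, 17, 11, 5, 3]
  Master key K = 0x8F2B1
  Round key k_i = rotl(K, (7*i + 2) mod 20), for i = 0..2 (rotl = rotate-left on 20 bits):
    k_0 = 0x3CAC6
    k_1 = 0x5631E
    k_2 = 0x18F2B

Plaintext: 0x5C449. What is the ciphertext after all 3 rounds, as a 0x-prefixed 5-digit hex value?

0x23822

s_0 = plaintext = 0x5C449
s_1 = Round(s_0, k_0) = 0xA40C0
s_2 = Round(s_1, k_1) = 0x72F36
s_3 = Round(s_2, k_2) = 0x23822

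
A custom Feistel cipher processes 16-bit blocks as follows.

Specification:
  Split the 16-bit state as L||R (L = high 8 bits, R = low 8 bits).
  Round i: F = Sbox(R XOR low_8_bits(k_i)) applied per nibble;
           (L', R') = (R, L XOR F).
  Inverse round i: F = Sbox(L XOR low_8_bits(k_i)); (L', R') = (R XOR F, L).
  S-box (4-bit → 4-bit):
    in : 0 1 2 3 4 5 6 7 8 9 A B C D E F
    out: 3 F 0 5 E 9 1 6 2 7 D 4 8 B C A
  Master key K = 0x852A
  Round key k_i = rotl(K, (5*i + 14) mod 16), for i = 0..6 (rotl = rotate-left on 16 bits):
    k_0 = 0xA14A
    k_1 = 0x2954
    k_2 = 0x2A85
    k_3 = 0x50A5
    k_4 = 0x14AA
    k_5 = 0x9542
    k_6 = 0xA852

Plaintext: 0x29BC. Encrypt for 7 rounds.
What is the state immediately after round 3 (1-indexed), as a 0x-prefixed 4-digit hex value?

s_0 = plaintext = 0x29BC
s_1 = Round(s_0, k_0) = 0xBC88
s_2 = Round(s_1, k_1) = 0x8804
s_3 = Round(s_2, k_2) = 0x04A7
s_4 = Round(s_3, k_3) = 0xA734
s_5 = Round(s_4, k_4) = 0x34DB
s_6 = Round(s_5, k_5) = 0xDB43
s_7 = Round(s_6, k_6) = 0x4324

0x04A7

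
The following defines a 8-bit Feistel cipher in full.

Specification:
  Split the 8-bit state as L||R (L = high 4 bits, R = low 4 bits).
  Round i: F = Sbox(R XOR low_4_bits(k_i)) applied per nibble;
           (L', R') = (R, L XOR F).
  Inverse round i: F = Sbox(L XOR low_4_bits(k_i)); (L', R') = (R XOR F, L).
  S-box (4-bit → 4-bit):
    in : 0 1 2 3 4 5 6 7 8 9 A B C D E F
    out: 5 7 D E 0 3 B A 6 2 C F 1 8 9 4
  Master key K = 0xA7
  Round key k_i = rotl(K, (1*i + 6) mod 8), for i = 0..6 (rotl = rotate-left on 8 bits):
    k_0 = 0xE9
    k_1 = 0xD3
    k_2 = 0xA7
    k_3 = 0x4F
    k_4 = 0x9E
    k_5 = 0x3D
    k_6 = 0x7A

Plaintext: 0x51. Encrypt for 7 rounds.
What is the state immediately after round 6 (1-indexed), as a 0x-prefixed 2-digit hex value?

0x75

s_0 = plaintext = 0x51
s_1 = Round(s_0, k_0) = 0x13
s_2 = Round(s_1, k_1) = 0x34
s_3 = Round(s_2, k_2) = 0x4D
s_4 = Round(s_3, k_3) = 0xD9
s_5 = Round(s_4, k_4) = 0x97
s_6 = Round(s_5, k_5) = 0x75
s_7 = Round(s_6, k_6) = 0x53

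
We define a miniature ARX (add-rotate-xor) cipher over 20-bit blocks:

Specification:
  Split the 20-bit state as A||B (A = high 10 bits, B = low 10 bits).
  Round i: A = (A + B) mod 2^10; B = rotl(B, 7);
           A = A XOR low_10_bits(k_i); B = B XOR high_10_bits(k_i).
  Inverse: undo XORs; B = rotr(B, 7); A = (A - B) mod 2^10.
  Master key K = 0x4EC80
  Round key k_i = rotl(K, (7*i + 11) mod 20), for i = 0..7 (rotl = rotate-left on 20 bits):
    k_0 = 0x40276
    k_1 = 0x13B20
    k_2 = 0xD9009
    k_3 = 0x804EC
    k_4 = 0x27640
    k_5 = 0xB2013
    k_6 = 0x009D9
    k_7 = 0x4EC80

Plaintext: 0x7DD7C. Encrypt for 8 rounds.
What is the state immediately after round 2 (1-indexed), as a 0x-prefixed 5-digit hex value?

0xC53AB

s_0 = plaintext = 0x7DD7C
s_1 = Round(s_0, k_0) = 0x4172F
s_2 = Round(s_1, k_1) = 0xC53AB
s_3 = Round(s_2, k_2) = 0xADA91
s_4 = Round(s_3, k_3) = 0x6AED3
s_5 = Round(s_4, k_4) = 0x8F947
s_6 = Round(s_5, k_5) = 0xE5960
s_7 = Round(s_6, k_6) = 0x4BC2E
s_8 = Round(s_7, k_7) = 0x7763E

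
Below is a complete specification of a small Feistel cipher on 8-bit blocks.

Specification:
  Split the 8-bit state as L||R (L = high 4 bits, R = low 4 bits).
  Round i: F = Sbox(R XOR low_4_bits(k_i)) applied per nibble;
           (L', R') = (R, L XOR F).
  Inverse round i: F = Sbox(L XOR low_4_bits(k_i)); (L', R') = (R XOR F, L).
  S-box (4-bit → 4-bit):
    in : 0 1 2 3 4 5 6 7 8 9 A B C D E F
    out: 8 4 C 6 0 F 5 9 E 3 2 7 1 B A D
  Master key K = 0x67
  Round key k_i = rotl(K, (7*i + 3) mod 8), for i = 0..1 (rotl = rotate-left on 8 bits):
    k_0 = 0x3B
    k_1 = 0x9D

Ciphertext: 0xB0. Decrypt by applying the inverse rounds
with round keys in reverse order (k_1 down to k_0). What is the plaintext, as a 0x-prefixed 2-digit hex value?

0x15

s_0 = ciphertext = 0xB0
s_1 = InvRound(s_0, k_1) = 0x5B
s_2 = InvRound(s_1, k_0) = 0x15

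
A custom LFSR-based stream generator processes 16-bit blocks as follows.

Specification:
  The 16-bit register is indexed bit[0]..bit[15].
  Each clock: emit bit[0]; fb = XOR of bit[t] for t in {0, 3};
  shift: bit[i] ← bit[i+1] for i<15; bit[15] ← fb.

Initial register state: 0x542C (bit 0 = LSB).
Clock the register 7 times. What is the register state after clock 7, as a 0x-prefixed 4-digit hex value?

reg_0 = 0x542C
clock 1: out=0, reg = 0xAA16
clock 2: out=0, reg = 0x550B
clock 3: out=1, reg = 0x2A85
clock 4: out=1, reg = 0x9542
clock 5: out=0, reg = 0x4AA1
clock 6: out=1, reg = 0xA550
clock 7: out=0, reg = 0x52A8

0x52A8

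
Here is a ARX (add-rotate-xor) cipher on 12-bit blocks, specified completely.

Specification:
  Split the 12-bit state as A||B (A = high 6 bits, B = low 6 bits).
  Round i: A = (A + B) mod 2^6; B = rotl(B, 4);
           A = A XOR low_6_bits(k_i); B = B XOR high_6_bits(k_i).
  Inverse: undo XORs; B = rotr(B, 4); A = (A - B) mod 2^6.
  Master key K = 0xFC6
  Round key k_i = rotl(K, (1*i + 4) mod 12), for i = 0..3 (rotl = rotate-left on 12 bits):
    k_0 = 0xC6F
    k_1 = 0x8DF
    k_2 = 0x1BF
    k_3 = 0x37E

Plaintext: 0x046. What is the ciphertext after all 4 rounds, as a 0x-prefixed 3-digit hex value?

0x3B2

s_0 = plaintext = 0x046
s_1 = Round(s_0, k_0) = 0xA10
s_2 = Round(s_1, k_1) = 0x9E7
s_3 = Round(s_2, k_2) = 0xC7F
s_4 = Round(s_3, k_3) = 0x3B2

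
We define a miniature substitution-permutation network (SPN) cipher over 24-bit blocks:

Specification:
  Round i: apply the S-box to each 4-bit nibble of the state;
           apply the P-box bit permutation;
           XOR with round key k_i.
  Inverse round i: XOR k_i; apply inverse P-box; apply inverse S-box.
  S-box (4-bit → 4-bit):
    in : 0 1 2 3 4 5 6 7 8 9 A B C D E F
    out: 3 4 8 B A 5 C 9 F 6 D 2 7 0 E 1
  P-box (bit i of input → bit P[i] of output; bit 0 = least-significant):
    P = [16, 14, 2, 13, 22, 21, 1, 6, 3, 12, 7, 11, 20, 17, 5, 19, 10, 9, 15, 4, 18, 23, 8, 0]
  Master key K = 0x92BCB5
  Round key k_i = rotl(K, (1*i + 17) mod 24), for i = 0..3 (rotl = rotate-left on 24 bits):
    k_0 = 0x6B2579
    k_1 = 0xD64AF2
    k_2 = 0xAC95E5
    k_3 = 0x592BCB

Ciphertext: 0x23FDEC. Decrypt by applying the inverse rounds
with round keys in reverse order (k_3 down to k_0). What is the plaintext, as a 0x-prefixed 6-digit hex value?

s_0 = ciphertext = 0x23FDEC
s_1 = InvRound(s_0, k_3) = 0x2C8BC9
s_2 = InvRound(s_1, k_2) = 0xB013D1
s_3 = InvRound(s_2, k_1) = 0xAD94CB
s_4 = InvRound(s_3, k_0) = 0xC69952

0xC69952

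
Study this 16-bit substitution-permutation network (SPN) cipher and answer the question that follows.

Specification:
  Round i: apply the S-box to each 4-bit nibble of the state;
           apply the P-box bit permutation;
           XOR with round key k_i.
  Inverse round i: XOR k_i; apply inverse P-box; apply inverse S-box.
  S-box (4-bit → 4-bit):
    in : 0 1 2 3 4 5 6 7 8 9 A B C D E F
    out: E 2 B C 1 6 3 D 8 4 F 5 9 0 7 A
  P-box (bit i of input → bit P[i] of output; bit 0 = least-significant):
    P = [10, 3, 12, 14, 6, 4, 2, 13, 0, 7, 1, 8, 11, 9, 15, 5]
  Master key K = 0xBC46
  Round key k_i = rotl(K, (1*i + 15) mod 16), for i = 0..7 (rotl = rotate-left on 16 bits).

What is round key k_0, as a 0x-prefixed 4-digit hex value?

0x5E23

K = 0xBC46
k_0 = rotl(K, (1*0+15) mod 16) = rotl(K, 15) = 0x5E23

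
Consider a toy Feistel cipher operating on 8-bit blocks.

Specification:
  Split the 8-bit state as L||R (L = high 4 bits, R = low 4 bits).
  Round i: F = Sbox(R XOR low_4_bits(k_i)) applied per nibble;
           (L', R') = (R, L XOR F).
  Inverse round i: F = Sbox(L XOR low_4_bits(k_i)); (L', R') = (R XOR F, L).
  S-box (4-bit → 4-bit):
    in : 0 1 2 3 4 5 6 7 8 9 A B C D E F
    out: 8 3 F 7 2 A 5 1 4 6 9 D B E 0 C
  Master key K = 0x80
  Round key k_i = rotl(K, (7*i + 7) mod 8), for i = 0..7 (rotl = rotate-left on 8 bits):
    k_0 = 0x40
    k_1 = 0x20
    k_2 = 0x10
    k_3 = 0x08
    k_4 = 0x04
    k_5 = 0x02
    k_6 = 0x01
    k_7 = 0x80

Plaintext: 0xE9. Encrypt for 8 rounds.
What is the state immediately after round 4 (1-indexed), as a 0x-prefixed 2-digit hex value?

s_0 = plaintext = 0xE9
s_1 = Round(s_0, k_0) = 0x98
s_2 = Round(s_1, k_1) = 0x8D
s_3 = Round(s_2, k_2) = 0xD6
s_4 = Round(s_3, k_3) = 0x6D
s_5 = Round(s_4, k_4) = 0xD0
s_6 = Round(s_5, k_5) = 0x02
s_7 = Round(s_6, k_6) = 0x27
s_8 = Round(s_7, k_7) = 0x73

0x6D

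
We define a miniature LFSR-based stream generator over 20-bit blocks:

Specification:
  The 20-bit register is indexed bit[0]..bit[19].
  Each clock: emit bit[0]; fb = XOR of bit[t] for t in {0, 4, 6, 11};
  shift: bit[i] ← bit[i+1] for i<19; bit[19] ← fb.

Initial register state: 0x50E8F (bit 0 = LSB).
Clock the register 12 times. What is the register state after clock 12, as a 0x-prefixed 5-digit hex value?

reg_0 = 0x50E8F
clock 1: out=1, reg = 0x28747
clock 2: out=1, reg = 0x143A3
clock 3: out=1, reg = 0x8A1D1
clock 4: out=1, reg = 0xC50E8
clock 5: out=0, reg = 0xE2874
clock 6: out=0, reg = 0xF143A
clock 7: out=0, reg = 0xF8A1D
clock 8: out=1, reg = 0xFC50E
clock 9: out=0, reg = 0x7E287
clock 10: out=1, reg = 0xBF143
clock 11: out=1, reg = 0x5F8A1
clock 12: out=1, reg = 0x2FC50

0x2FC50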